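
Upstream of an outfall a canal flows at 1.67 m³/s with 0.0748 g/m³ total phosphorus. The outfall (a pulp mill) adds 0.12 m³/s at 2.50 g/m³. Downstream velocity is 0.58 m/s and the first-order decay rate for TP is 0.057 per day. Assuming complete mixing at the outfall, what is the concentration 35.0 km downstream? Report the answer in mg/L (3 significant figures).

After complete mixing, C₀ = (0.12·2.5 + 1.67·0.0748) / 1.79 = 0.2374 mg/L.
Travel time t = 3.5e+04 m / 0.58 m/s = 6.034e+04 s = 0.6984 d.
C = 0.2374·exp(−0.057·0.6984) = 0.2374·0.961 = 0.2281 mg/L.

0.228 mg/L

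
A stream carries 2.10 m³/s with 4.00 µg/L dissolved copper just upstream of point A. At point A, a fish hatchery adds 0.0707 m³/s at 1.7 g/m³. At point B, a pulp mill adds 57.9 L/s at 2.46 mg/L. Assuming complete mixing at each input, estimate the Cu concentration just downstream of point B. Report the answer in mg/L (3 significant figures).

0.122 mg/L

4.00 µg/L = 0.004 mg/L.
After input A: C = (2.1·0.004 + 0.0707·1.7) / 2.171 = 0.05924 mg/L.
57.9 L/s = 0.0579 m³/s.
After input B: C = (2.171·0.05924 + 0.0579·2.46) / 2.229 = 0.1216 mg/L.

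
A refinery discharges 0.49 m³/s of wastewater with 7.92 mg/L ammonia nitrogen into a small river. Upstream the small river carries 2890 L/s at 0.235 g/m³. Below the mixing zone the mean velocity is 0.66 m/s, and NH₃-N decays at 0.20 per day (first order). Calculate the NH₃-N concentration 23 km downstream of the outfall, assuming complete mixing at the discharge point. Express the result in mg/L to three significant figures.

2890 L/s = 2.89 m³/s.
After complete mixing, C₀ = (0.49·7.92 + 2.89·0.235) / 3.38 = 1.349 mg/L.
Travel time t = 2.3e+04 m / 0.66 m/s = 3.485e+04 s = 0.4033 d.
C = 1.349·exp(−0.20·0.4033) = 1.349·0.9225 = 1.245 mg/L.

1.24 mg/L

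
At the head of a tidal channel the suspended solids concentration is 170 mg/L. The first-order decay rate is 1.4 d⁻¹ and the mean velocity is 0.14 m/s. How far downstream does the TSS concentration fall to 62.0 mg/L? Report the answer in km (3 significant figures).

8.71 km

From C = C₀·e^(−kt), t = ln(C₀/C)/k = ln(170/62.0)/1.4 = 1.009/1.4 = 0.7205 d.
Distance = v·t = 0.14 m/s × 6.225e+04 s = 8715 m = 8.715 km.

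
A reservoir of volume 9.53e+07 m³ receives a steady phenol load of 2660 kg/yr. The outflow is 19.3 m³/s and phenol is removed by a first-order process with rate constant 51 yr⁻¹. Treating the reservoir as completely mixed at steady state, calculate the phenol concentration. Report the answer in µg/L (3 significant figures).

Outflow Q = 19.3 m³/s × 3.156e+07 s/yr = 6.091e+08 m³/yr.
Steady-state CSTR mass balance: W = Q·C + k·V·C, so C = W/(Q + kV).
Q + kV = 6.091e+08 + 51·9.53e+07 = 5.469e+09 m³/yr.
C = 2660/5.469e+09 = 4.863e-07 kg/m³ = 0.0004863 mg/L = 0.4863 µg/L.

0.486 µg/L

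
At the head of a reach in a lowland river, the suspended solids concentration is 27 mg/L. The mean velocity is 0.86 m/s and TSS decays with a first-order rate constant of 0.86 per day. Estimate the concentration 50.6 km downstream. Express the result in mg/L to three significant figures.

Travel time t = 50.6 km / 0.86 m/s = 5.06e+04/0.86 = 5.884e+04 s = 0.681 d.
First-order decay: C = 27·exp(−0.86·0.681) = 27·0.5567 = 15.03 mg/L.

15.0 mg/L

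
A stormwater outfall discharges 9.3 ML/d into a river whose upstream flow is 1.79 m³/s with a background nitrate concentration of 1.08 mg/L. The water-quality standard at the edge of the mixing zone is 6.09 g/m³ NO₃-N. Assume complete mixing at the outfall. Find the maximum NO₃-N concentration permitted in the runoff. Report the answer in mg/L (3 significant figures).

9.3 ML/d = 0.1076 m³/s.
Mass balance: 6.09·1.898 = 0.1076·Cₑ + 1.79·1.08.
Cₑ = (11.56 − 1.933) / 0.1076 = 89.4 mg/L.

89.4 mg/L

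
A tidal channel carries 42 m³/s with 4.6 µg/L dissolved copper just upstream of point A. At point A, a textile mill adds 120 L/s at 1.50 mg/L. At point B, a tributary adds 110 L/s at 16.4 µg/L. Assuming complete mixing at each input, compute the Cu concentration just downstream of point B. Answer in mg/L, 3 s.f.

0.00888 mg/L

4.6 µg/L = 0.0046 mg/L.
120 L/s = 0.12 m³/s.
After input A: C = (42·0.0046 + 0.12·1.5) / 42.12 = 0.00886 mg/L.
110 L/s = 0.11 m³/s.
16.4 µg/L = 0.0164 mg/L.
After input B: C = (42.12·0.00886 + 0.11·0.0164) / 42.23 = 0.00888 mg/L.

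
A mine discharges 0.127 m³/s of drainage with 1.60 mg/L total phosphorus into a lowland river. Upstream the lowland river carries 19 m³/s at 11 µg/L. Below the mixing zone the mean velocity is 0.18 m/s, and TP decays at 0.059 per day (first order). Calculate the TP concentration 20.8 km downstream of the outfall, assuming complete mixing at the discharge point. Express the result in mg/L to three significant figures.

11 µg/L = 0.011 mg/L.
After complete mixing, C₀ = (0.127·1.6 + 19·0.011) / 19.13 = 0.02155 mg/L.
Travel time t = 2.08e+04 m / 0.18 m/s = 1.156e+05 s = 1.337 d.
C = 0.02155·exp(−0.059·1.337) = 0.02155·0.9241 = 0.01992 mg/L.

0.0199 mg/L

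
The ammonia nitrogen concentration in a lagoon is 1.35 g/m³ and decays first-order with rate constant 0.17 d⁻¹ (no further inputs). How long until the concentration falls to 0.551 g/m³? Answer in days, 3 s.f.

5.27 d

t = ln(C₀/C)/k = ln(1.35/0.551)/0.17 = 0.8961/0.17 = 5.271 d.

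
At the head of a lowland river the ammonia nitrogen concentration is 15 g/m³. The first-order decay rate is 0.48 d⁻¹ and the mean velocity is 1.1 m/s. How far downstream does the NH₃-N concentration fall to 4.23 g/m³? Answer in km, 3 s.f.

From C = C₀·e^(−kt), t = ln(C₀/C)/k = ln(15/4.23)/0.48 = 1.266/0.48 = 2.637 d.
Distance = v·t = 1.1 m/s × 2.279e+05 s = 2.506e+05 m = 250.6 km.

251 km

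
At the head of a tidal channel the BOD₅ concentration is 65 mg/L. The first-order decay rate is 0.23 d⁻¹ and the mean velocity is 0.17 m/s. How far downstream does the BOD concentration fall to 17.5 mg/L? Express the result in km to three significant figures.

83.8 km

From C = C₀·e^(−kt), t = ln(C₀/C)/k = ln(65/17.5)/0.23 = 1.312/0.23 = 5.705 d.
Distance = v·t = 0.17 m/s × 4.929e+05 s = 8.38e+04 m = 83.8 km.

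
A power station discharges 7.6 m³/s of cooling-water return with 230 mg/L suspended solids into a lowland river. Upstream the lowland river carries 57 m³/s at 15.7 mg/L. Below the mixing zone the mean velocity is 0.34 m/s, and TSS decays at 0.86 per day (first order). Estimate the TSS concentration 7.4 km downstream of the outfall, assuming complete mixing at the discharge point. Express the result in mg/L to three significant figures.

After complete mixing, C₀ = (7.6·230 + 57·15.7) / 64.6 = 40.91 mg/L.
Travel time t = 7400 m / 0.34 m/s = 2.176e+04 s = 0.2519 d.
C = 40.91·exp(−0.86·0.2519) = 40.91·0.8052 = 32.94 mg/L.

32.9 mg/L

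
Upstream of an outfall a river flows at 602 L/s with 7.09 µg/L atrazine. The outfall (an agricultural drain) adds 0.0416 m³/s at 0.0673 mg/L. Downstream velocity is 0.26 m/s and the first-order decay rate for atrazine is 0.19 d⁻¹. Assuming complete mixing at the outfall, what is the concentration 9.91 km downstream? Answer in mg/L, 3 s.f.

0.0101 mg/L

602 L/s = 0.602 m³/s.
7.09 µg/L = 0.00709 mg/L.
After complete mixing, C₀ = (0.0416·0.0673 + 0.602·0.00709) / 0.6436 = 0.01098 mg/L.
Travel time t = 9910 m / 0.26 m/s = 3.812e+04 s = 0.4412 d.
C = 0.01098·exp(−0.19·0.4412) = 0.01098·0.9196 = 0.0101 mg/L.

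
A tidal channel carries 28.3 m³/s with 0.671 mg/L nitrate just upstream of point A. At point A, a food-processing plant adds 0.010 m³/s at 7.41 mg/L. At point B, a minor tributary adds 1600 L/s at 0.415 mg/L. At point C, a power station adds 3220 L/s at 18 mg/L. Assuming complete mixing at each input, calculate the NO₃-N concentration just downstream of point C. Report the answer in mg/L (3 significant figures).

2.34 mg/L

After input A: C = (28.3·0.671 + 0.01·7.41) / 28.31 = 0.6734 mg/L.
1600 L/s = 1.6 m³/s.
After input B: C = (28.31·0.6734 + 1.6·0.415) / 29.91 = 0.6596 mg/L.
3220 L/s = 3.22 m³/s.
After input C: C = (29.91·0.6596 + 3.22·18) / 33.13 = 2.345 mg/L.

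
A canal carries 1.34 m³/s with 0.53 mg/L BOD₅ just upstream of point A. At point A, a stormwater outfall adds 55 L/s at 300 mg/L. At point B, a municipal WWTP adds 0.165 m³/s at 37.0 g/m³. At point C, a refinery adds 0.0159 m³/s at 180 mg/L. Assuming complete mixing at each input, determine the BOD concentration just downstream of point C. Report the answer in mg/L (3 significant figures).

16.6 mg/L

55 L/s = 0.055 m³/s.
After input A: C = (1.34·0.53 + 0.055·300) / 1.395 = 12.34 mg/L.
After input B: C = (1.395·12.34 + 0.165·37) / 1.56 = 14.95 mg/L.
After input C: C = (1.56·14.95 + 0.0159·180) / 1.576 = 16.61 mg/L.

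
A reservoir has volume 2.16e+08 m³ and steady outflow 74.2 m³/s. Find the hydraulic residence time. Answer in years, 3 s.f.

Q = 74.2 m³/s × 3.156e+07 s/yr = 2.342e+09 m³/yr.
Hydraulic residence time τ = V/Q = 2.16e+08/2.342e+09 = 0.09225 yr.

0.0922 yr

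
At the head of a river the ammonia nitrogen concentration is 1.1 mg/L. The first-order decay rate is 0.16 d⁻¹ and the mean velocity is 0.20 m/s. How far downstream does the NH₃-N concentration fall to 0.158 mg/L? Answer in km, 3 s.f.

210 km

From C = C₀·e^(−kt), t = ln(C₀/C)/k = ln(1.1/0.158)/0.16 = 1.94/0.16 = 12.13 d.
Distance = v·t = 0.20 m/s × 1.048e+06 s = 2.096e+05 m = 209.6 km.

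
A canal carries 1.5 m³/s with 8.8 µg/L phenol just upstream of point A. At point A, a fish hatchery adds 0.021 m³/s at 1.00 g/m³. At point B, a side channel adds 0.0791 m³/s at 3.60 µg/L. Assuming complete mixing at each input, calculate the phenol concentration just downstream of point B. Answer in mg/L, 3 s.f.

0.0216 mg/L

8.8 µg/L = 0.0088 mg/L.
After input A: C = (1.5·0.0088 + 0.021·1) / 1.521 = 0.02249 mg/L.
3.60 µg/L = 0.0036 mg/L.
After input B: C = (1.521·0.02249 + 0.0791·0.0036) / 1.6 = 0.02155 mg/L.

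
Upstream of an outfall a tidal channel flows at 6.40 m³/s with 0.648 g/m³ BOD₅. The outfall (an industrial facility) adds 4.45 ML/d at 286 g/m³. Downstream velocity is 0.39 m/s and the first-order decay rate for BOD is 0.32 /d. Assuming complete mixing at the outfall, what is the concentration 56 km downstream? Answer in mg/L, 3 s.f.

4.45 ML/d = 0.0515 m³/s.
After complete mixing, C₀ = (0.0515·286 + 6.4·0.648) / 6.452 = 2.926 mg/L.
Travel time t = 5.6e+04 m / 0.39 m/s = 1.436e+05 s = 1.662 d.
C = 2.926·exp(−0.32·1.662) = 2.926·0.5875 = 1.719 mg/L.

1.72 mg/L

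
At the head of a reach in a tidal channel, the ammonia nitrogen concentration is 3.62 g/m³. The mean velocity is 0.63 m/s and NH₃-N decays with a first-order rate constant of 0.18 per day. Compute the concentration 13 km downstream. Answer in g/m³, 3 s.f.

Travel time t = 13 km / 0.63 m/s = 1.3e+04/0.63 = 2.063e+04 s = 0.2388 d.
First-order decay: C = 3.62·exp(−0.18·0.2388) = 3.62·0.9579 = 3.468 g/m³.

3.47 g/m³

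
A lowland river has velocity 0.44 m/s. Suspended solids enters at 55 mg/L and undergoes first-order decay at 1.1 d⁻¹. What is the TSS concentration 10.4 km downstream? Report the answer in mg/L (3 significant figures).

40.7 mg/L

Travel time t = 10.4 km / 0.44 m/s = 1.04e+04/0.44 = 2.364e+04 s = 0.2736 d.
First-order decay: C = 55·exp(−1.1·0.2736) = 55·0.7401 = 40.71 mg/L.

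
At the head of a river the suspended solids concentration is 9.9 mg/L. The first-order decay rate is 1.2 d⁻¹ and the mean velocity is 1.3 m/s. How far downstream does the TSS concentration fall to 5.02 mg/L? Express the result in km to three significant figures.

63.6 km

From C = C₀·e^(−kt), t = ln(C₀/C)/k = ln(9.9/5.02)/1.2 = 0.6791/1.2 = 0.5659 d.
Distance = v·t = 1.3 m/s × 4.89e+04 s = 6.356e+04 m = 63.56 km.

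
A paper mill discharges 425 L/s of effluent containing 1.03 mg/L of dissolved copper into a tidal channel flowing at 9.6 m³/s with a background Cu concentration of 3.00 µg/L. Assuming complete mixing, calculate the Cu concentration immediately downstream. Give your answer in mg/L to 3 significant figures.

0.0465 mg/L

425 L/s = 0.425 m³/s.
3.00 µg/L = 0.003 mg/L.
Conservation of mass across the mixing zone: C = (0.425·1.03 + 9.6·0.003) / (0.425 + 9.6) = 0.4665/10.03 = 0.04654 mg/L.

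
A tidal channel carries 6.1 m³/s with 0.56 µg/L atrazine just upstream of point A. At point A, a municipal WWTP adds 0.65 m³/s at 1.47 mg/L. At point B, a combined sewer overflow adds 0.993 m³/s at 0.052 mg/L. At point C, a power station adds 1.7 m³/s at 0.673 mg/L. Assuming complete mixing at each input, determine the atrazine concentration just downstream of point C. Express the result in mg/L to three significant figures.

0.228 mg/L

0.56 µg/L = 0.00056 mg/L.
After input A: C = (6.1·0.00056 + 0.65·1.47) / 6.75 = 0.1421 mg/L.
After input B: C = (6.75·0.1421 + 0.993·0.052) / 7.743 = 0.1305 mg/L.
After input C: C = (7.743·0.1305 + 1.7·0.673) / 9.443 = 0.2282 mg/L.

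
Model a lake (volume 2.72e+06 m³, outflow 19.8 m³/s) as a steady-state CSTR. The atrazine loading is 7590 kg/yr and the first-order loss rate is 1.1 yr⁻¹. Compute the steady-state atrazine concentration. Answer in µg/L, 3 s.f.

12.1 µg/L

Outflow Q = 19.8 m³/s × 3.156e+07 s/yr = 6.248e+08 m³/yr.
Steady-state CSTR mass balance: W = Q·C + k·V·C, so C = W/(Q + kV).
Q + kV = 6.248e+08 + 1.1·2.72e+06 = 6.278e+08 m³/yr.
C = 7590/6.278e+08 = 1.209e-05 kg/m³ = 0.01209 mg/L = 12.09 µg/L.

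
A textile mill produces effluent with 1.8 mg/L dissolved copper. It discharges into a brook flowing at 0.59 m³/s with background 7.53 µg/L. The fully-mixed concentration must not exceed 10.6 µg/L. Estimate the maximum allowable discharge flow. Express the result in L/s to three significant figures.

1.01 L/s

7.53 µg/L = 0.00753 mg/L.
10.6 µg/L = 0.0106 mg/L.
Mass balance at complete mixing: C_std·(Q_w + Q_r) = Q_w·C_e + Q_r·C_b.
Rearranging, Q_w = Q_r·(C_std − C_b)/(C_e − C_std) = 0.59·(0.0106 − 0.00753) / (1.8 − 0.0106) = 0.001012 m³/s.
= 1.012 L/s.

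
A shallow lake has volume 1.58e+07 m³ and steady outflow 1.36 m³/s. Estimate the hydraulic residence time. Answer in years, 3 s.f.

Q = 1.36 m³/s × 3.156e+07 s/yr = 4.292e+07 m³/yr.
Hydraulic residence time τ = V/Q = 1.58e+07/4.292e+07 = 0.3681 yr.

0.368 yr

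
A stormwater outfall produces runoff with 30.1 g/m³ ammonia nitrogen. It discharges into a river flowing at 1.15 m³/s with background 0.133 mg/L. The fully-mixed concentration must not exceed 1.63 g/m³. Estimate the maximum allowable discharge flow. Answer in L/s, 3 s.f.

Mass balance at complete mixing: C_std·(Q_w + Q_r) = Q_w·C_e + Q_r·C_b.
Rearranging, Q_w = Q_r·(C_std − C_b)/(C_e − C_std) = 1.15·(1.63 − 0.133) / (30.1 − 1.63) = 0.06047 m³/s.
= 60.47 L/s.

60.5 L/s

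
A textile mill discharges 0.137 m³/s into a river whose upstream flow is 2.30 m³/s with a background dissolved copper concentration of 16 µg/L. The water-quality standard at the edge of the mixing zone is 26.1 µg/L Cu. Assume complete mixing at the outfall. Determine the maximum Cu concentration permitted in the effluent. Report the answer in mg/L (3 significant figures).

16 µg/L = 0.016 mg/L.
26.1 µg/L = 0.0261 mg/L.
Mass balance: 0.0261·2.437 = 0.137·Cₑ + 2.3·0.016.
Cₑ = (0.06361 − 0.0368) / 0.137 = 0.1957 mg/L.

0.196 mg/L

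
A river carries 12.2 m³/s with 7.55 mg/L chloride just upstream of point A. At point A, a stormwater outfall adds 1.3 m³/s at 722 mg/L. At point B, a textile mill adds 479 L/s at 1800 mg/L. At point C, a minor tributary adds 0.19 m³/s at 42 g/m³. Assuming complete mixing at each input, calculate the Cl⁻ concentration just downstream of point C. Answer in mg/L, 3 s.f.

134 mg/L

After input A: C = (12.2·7.55 + 1.3·722) / 13.5 = 76.35 mg/L.
479 L/s = 0.479 m³/s.
After input B: C = (13.5·76.35 + 0.479·1800) / 13.98 = 135.4 mg/L.
After input C: C = (13.98·135.4 + 0.19·42) / 14.17 = 134.2 mg/L.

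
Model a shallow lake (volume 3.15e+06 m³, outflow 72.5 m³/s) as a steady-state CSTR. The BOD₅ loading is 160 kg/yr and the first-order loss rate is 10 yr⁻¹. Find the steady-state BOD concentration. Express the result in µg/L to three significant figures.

Outflow Q = 72.5 m³/s × 3.156e+07 s/yr = 2.288e+09 m³/yr.
Steady-state CSTR mass balance: W = Q·C + k·V·C, so C = W/(Q + kV).
Q + kV = 2.288e+09 + 10·3.15e+06 = 2.319e+09 m³/yr.
C = 160/2.319e+09 = 6.898e-08 kg/m³ = 6.898e-05 mg/L = 0.06898 µg/L.

0.0690 µg/L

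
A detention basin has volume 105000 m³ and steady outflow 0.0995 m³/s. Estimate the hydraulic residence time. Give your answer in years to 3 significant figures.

0.0334 yr

Q = 0.0995 m³/s × 3.156e+07 s/yr = 3.14e+06 m³/yr.
Hydraulic residence time τ = V/Q = 105000/3.14e+06 = 0.03344 yr.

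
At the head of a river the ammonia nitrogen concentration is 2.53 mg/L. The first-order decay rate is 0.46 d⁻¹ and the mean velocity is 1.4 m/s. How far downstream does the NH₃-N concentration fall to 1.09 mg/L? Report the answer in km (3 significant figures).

From C = C₀·e^(−kt), t = ln(C₀/C)/k = ln(2.53/1.09)/0.46 = 0.842/0.46 = 1.831 d.
Distance = v·t = 1.4 m/s × 1.582e+05 s = 2.214e+05 m = 221.4 km.

221 km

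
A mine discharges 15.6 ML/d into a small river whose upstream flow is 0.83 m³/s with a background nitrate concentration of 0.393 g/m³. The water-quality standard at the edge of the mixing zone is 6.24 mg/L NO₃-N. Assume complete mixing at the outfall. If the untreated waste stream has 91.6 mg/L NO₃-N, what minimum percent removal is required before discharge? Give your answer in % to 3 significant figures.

15.6 ML/d = 0.1806 m³/s.
Mass balance: 6.24·1.011 = 0.1806·Cₑ + 0.83·0.393.
Cₑ = (6.306 − 0.3262) / 0.1806 = 33.12 mg/L.
Required removal = 1 − 33.12/91.6 = 63.84 %.

63.8 %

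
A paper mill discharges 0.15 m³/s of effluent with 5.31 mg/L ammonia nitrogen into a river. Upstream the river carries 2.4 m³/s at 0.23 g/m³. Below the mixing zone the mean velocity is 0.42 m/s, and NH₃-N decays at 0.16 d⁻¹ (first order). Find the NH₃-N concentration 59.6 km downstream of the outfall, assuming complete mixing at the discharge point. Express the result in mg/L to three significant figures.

After complete mixing, C₀ = (0.15·5.31 + 2.4·0.23) / 2.55 = 0.5288 mg/L.
Travel time t = 5.96e+04 m / 0.42 m/s = 1.419e+05 s = 1.642 d.
C = 0.5288·exp(−0.16·1.642) = 0.5288·0.7689 = 0.4066 mg/L.

0.407 mg/L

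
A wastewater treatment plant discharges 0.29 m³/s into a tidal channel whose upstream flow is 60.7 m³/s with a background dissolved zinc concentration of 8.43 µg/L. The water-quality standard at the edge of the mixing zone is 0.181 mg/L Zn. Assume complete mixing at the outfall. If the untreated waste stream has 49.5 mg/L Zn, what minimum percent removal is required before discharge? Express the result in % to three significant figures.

8.43 µg/L = 0.00843 mg/L.
Mass balance: 0.181·60.99 = 0.29·Cₑ + 60.7·0.00843.
Cₑ = (11.04 − 0.5117) / 0.29 = 36.3 mg/L.
Required removal = 1 − 36.3/49.5 = 26.66 %.

26.7 %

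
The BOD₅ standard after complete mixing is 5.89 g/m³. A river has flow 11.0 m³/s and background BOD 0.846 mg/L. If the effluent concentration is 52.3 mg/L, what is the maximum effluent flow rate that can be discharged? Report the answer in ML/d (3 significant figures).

103 ML/d

Mass balance at complete mixing: C_std·(Q_w + Q_r) = Q_w·C_e + Q_r·C_b.
Rearranging, Q_w = Q_r·(C_std − C_b)/(C_e − C_std) = 11.0·(5.89 − 0.846) / (52.3 − 5.89) = 1.196 m³/s.
= 103.3 ML/d.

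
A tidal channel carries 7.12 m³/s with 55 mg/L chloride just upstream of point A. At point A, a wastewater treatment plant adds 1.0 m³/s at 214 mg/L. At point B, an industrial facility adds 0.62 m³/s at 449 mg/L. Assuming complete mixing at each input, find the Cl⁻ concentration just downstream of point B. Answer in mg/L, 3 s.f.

After input A: C = (7.12·55 + 1·214) / 8.12 = 74.58 mg/L.
After input B: C = (8.12·74.58 + 0.62·449) / 8.74 = 101.1 mg/L.

101 mg/L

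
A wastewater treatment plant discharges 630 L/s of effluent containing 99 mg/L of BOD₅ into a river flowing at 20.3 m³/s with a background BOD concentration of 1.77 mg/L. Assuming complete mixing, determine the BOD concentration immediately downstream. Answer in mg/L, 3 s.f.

4.70 mg/L

630 L/s = 0.63 m³/s.
Conservation of mass across the mixing zone: C = (0.63·99 + 20.3·1.77) / (0.63 + 20.3) = 98.3/20.93 = 4.697 mg/L.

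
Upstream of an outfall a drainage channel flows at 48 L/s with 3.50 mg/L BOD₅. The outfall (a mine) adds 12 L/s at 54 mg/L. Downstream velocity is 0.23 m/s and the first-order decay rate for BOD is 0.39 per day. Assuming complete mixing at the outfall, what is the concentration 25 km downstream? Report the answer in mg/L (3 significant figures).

12 L/s = 0.012 m³/s.
48 L/s = 0.048 m³/s.
After complete mixing, C₀ = (0.012·54 + 0.048·3.5) / 0.06 = 13.6 mg/L.
Travel time t = 2.5e+04 m / 0.23 m/s = 1.087e+05 s = 1.258 d.
C = 13.6·exp(−0.39·1.258) = 13.6·0.6122 = 8.326 mg/L.

8.33 mg/L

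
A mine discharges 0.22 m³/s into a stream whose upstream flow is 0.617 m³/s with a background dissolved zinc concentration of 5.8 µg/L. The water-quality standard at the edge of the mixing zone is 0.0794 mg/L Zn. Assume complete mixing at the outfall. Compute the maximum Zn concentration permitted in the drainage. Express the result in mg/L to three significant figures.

0.286 mg/L

5.8 µg/L = 0.0058 mg/L.
Mass balance: 0.0794·0.837 = 0.22·Cₑ + 0.617·0.0058.
Cₑ = (0.06646 − 0.003579) / 0.22 = 0.2858 mg/L.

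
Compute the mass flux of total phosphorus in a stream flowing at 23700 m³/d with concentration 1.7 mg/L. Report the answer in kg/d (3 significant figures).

40.3 kg/d

23700 m³/d = 0.2743 m³/s.
Mass flux = Q·C = 0.2743 m³/s × 1.7 g/m³ = 0.4663 g/s.
= 0.4663 g/s × 86.4 = 40.29 kg/d.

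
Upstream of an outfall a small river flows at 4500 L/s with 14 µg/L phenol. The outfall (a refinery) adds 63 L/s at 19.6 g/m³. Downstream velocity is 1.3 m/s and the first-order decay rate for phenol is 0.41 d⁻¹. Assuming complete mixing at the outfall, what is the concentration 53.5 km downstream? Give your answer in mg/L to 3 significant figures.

0.234 mg/L

63 L/s = 0.063 m³/s.
4500 L/s = 4.5 m³/s.
14 µg/L = 0.014 mg/L.
After complete mixing, C₀ = (0.063·19.6 + 4.5·0.014) / 4.563 = 0.2844 mg/L.
Travel time t = 5.35e+04 m / 1.3 m/s = 4.115e+04 s = 0.4763 d.
C = 0.2844·exp(−0.41·0.4763) = 0.2844·0.8226 = 0.234 mg/L.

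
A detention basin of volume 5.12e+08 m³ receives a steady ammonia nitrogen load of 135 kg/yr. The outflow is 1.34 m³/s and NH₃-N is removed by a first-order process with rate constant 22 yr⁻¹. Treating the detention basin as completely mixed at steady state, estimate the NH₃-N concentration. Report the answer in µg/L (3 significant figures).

Outflow Q = 1.34 m³/s × 3.156e+07 s/yr = 4.229e+07 m³/yr.
Steady-state CSTR mass balance: W = Q·C + k·V·C, so C = W/(Q + kV).
Q + kV = 4.229e+07 + 22·5.12e+08 = 1.131e+10 m³/yr.
C = 135/1.131e+10 = 1.194e-08 kg/m³ = 1.194e-05 mg/L = 0.01194 µg/L.

0.0119 µg/L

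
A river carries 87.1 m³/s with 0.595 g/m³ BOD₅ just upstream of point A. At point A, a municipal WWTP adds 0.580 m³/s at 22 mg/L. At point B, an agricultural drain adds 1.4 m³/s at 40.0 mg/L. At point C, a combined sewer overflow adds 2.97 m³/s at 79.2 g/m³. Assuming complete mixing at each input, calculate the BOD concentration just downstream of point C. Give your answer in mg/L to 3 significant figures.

After input A: C = (87.1·0.595 + 0.58·22) / 87.68 = 0.7366 mg/L.
After input B: C = (87.68·0.7366 + 1.4·40) / 89.08 = 1.354 mg/L.
After input C: C = (89.08·1.354 + 2.97·79.2) / 92.05 = 3.865 mg/L.

3.87 mg/L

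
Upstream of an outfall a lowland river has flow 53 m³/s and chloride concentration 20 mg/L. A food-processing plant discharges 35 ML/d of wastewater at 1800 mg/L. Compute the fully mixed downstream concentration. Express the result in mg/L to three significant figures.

33.5 mg/L

35 ML/d = 0.4051 m³/s.
Conservation of mass across the mixing zone: C = (0.4051·1800 + 53·20) / (0.4051 + 53) = 1789/53.41 = 33.5 mg/L.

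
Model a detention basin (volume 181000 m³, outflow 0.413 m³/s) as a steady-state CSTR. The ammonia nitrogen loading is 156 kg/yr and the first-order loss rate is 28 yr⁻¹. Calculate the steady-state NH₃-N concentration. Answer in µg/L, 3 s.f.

8.62 µg/L

Outflow Q = 0.413 m³/s × 3.156e+07 s/yr = 1.303e+07 m³/yr.
Steady-state CSTR mass balance: W = Q·C + k·V·C, so C = W/(Q + kV).
Q + kV = 1.303e+07 + 28·181000 = 1.81e+07 m³/yr.
C = 156/1.81e+07 = 8.618e-06 kg/m³ = 0.008618 mg/L = 8.618 µg/L.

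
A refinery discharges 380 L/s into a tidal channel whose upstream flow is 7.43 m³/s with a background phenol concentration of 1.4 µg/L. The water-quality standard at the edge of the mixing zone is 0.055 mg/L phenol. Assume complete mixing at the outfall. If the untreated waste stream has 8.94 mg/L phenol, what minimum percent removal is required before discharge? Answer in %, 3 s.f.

87.7 %

380 L/s = 0.38 m³/s.
1.4 µg/L = 0.0014 mg/L.
Mass balance: 0.055·7.81 = 0.38·Cₑ + 7.43·0.0014.
Cₑ = (0.4295 − 0.0104) / 0.38 = 1.103 mg/L.
Required removal = 1 − 1.103/8.94 = 87.66 %.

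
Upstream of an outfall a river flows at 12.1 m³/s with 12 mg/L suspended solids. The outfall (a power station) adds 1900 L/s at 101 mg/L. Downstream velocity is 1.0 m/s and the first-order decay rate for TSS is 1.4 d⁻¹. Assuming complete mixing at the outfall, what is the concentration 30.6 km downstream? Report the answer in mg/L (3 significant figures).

14.7 mg/L

1900 L/s = 1.9 m³/s.
After complete mixing, C₀ = (1.9·101 + 12.1·12) / 14 = 24.08 mg/L.
Travel time t = 3.06e+04 m / 1.0 m/s = 3.06e+04 s = 0.3542 d.
C = 24.08·exp(−1.4·0.3542) = 24.08·0.6091 = 14.67 mg/L.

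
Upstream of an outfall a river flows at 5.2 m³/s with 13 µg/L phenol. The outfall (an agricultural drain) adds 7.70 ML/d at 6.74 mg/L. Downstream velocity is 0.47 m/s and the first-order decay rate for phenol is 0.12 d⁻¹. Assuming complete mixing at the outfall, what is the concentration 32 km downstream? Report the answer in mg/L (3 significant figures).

0.115 mg/L

7.70 ML/d = 0.08912 m³/s.
13 µg/L = 0.013 mg/L.
After complete mixing, C₀ = (0.08912·6.74 + 5.2·0.013) / 5.289 = 0.1263 mg/L.
Travel time t = 3.2e+04 m / 0.47 m/s = 6.809e+04 s = 0.788 d.
C = 0.1263·exp(−0.12·0.788) = 0.1263·0.9098 = 0.1149 mg/L.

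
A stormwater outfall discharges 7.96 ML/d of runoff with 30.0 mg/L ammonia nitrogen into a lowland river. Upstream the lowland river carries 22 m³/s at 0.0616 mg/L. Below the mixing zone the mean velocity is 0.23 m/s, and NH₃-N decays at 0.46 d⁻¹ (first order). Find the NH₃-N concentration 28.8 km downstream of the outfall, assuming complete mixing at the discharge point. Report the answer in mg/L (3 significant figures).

7.96 ML/d = 0.09213 m³/s.
After complete mixing, C₀ = (0.09213·30 + 22·0.0616) / 22.09 = 0.1865 mg/L.
Travel time t = 2.88e+04 m / 0.23 m/s = 1.252e+05 s = 1.449 d.
C = 0.1865·exp(−0.46·1.449) = 0.1865·0.5134 = 0.09573 mg/L.

0.0957 mg/L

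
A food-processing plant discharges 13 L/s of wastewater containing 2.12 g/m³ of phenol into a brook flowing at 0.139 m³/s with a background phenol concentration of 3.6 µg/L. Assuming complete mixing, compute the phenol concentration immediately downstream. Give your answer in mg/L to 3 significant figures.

13 L/s = 0.013 m³/s.
3.6 µg/L = 0.0036 mg/L.
Conservation of mass across the mixing zone: C = (0.013·2.12 + 0.139·0.0036) / (0.013 + 0.139) = 0.02806/0.152 = 0.1846 mg/L.

0.185 mg/L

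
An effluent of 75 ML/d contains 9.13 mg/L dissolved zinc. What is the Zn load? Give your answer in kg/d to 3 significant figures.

685 kg/d

75 ML/d = 0.8681 m³/s.
Mass flux = Q·C = 0.8681 m³/s × 9.13 g/m³ = 7.925 g/s.
= 7.925 g/s × 86.4 = 684.8 kg/d.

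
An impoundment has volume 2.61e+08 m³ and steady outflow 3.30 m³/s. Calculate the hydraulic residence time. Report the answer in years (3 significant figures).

Q = 3.30 m³/s × 3.156e+07 s/yr = 1.041e+08 m³/yr.
Hydraulic residence time τ = V/Q = 2.61e+08/1.041e+08 = 2.506 yr.

2.51 yr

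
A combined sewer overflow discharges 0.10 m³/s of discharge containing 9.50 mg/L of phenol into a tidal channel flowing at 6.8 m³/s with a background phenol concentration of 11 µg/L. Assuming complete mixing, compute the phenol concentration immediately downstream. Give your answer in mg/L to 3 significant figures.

0.149 mg/L

11 µg/L = 0.011 mg/L.
Flow-weighted mixing gives C = (0.1·9.5 + 6.8·0.011) / (0.1 + 6.8) = 1.025/6.9 = 0.1485 mg/L.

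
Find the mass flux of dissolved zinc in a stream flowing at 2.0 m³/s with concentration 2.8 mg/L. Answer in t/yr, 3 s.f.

177 t/yr

Mass flux = Q·C = 2 m³/s × 2.8 g/m³ = 5.6 g/s.
= 5.6 g/s × 31.56 = 176.7 t/yr.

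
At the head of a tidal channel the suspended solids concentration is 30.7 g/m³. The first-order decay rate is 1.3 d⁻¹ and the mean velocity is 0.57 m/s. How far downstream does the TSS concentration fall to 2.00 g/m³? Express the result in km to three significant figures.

103 km

From C = C₀·e^(−kt), t = ln(C₀/C)/k = ln(30.7/2.00)/1.3 = 2.731/1.3 = 2.101 d.
Distance = v·t = 0.57 m/s × 1.815e+05 s = 1.035e+05 m = 103.5 km.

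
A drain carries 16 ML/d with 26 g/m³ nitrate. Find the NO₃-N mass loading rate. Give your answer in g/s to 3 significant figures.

4.81 g/s

16 ML/d = 0.1852 m³/s.
Mass flux = Q·C = 0.1852 m³/s × 26 g/m³ = 4.815 g/s.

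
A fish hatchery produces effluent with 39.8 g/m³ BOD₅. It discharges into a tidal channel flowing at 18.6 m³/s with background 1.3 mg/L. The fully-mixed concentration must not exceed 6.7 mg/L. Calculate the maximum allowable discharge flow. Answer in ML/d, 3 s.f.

Mass balance at complete mixing: C_std·(Q_w + Q_r) = Q_w·C_e + Q_r·C_b.
Rearranging, Q_w = Q_r·(C_std − C_b)/(C_e − C_std) = 18.6·(6.7 − 1.3) / (39.8 − 6.7) = 3.034 m³/s.
= 262.2 ML/d.

262 ML/d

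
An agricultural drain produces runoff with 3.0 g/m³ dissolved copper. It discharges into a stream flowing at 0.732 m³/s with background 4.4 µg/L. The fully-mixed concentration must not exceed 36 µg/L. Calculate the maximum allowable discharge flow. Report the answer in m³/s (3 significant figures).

4.4 µg/L = 0.0044 mg/L.
36 µg/L = 0.036 mg/L.
Mass balance at complete mixing: C_std·(Q_w + Q_r) = Q_w·C_e + Q_r·C_b.
Rearranging, Q_w = Q_r·(C_std − C_b)/(C_e − C_std) = 0.732·(0.036 − 0.0044) / (3 − 0.036) = 0.007804 m³/s.

0.00780 m³/s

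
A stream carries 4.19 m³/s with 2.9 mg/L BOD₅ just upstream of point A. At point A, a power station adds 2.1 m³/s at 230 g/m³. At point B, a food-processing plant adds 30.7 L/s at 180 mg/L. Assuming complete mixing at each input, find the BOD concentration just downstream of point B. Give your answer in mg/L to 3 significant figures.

After input A: C = (4.19·2.9 + 2.1·230) / 6.29 = 78.72 mg/L.
30.7 L/s = 0.0307 m³/s.
After input B: C = (6.29·78.72 + 0.0307·180) / 6.321 = 79.21 mg/L.

79.2 mg/L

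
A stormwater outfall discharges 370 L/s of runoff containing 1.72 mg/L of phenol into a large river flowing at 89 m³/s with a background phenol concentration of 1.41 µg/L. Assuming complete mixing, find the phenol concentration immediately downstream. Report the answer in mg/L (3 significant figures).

370 L/s = 0.37 m³/s.
1.41 µg/L = 0.00141 mg/L.
Flow-weighted mixing gives C = (0.37·1.72 + 89·0.00141) / (0.37 + 89) = 0.7619/89.37 = 0.008525 mg/L.

0.00853 mg/L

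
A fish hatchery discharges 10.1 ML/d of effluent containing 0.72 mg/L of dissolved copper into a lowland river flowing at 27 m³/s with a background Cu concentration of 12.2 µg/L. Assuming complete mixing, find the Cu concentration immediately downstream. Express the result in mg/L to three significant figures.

10.1 ML/d = 0.1169 m³/s.
12.2 µg/L = 0.0122 mg/L.
By mass balance at complete mixing, C = (0.1169·0.72 + 27·0.0122) / (0.1169 + 27) = 0.4136/27.12 = 0.01525 mg/L.

0.0153 mg/L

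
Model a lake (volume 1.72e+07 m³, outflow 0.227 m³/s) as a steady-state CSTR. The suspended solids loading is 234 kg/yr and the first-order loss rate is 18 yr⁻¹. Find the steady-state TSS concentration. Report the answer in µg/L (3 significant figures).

Outflow Q = 0.227 m³/s × 3.156e+07 s/yr = 7.164e+06 m³/yr.
Steady-state CSTR mass balance: W = Q·C + k·V·C, so C = W/(Q + kV).
Q + kV = 7.164e+06 + 18·1.72e+07 = 3.168e+08 m³/yr.
C = 234/3.168e+08 = 7.387e-07 kg/m³ = 0.0007387 mg/L = 0.7387 µg/L.

0.739 µg/L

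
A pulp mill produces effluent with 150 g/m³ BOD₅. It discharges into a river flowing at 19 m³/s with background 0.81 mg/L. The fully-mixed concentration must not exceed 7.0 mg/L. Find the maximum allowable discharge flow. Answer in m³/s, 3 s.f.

Mass balance at complete mixing: C_std·(Q_w + Q_r) = Q_w·C_e + Q_r·C_b.
Rearranging, Q_w = Q_r·(C_std − C_b)/(C_e − C_std) = 19·(7 − 0.81) / (150 − 7) = 0.8224 m³/s.

0.822 m³/s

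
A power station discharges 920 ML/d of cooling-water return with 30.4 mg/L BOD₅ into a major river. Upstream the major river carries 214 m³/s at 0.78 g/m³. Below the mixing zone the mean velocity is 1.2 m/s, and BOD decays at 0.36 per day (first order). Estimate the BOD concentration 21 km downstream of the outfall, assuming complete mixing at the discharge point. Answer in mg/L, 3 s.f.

2.03 mg/L

920 ML/d = 10.65 m³/s.
After complete mixing, C₀ = (10.65·30.4 + 214·0.78) / 224.6 = 2.184 mg/L.
Travel time t = 2.1e+04 m / 1.2 m/s = 1.75e+04 s = 0.2025 d.
C = 2.184·exp(−0.36·0.2025) = 2.184·0.9297 = 2.03 mg/L.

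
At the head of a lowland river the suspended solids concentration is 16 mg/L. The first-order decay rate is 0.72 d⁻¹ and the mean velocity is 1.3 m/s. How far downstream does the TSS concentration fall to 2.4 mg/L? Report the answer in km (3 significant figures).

From C = C₀·e^(−kt), t = ln(C₀/C)/k = ln(16/2.4)/0.72 = 1.897/0.72 = 2.635 d.
Distance = v·t = 1.3 m/s × 2.277e+05 s = 2.96e+05 m = 296 km.

296 km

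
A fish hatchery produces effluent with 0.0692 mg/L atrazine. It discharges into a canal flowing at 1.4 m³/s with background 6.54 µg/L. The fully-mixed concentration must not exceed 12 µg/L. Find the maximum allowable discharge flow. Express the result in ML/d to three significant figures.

6.54 µg/L = 0.00654 mg/L.
12 µg/L = 0.012 mg/L.
Mass balance at complete mixing: C_std·(Q_w + Q_r) = Q_w·C_e + Q_r·C_b.
Rearranging, Q_w = Q_r·(C_std − C_b)/(C_e − C_std) = 1.4·(0.012 − 0.00654) / (0.0692 − 0.012) = 0.1336 m³/s.
= 11.55 ML/d.

11.5 ML/d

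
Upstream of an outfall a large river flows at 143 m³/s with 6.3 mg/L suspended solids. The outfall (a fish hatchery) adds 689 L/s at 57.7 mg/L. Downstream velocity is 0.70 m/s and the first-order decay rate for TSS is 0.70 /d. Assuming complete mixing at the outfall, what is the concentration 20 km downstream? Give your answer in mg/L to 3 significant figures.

5.19 mg/L

689 L/s = 0.689 m³/s.
After complete mixing, C₀ = (0.689·57.7 + 143·6.3) / 143.7 = 6.546 mg/L.
Travel time t = 2e+04 m / 0.70 m/s = 2.857e+04 s = 0.3307 d.
C = 6.546·exp(−0.70·0.3307) = 6.546·0.7934 = 5.194 mg/L.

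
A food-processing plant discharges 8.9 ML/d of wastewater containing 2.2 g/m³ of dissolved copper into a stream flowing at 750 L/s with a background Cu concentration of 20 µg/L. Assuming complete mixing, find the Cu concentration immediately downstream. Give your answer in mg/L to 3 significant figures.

0.283 mg/L

8.9 ML/d = 0.103 m³/s.
750 L/s = 0.75 m³/s.
20 µg/L = 0.02 mg/L.
Conservation of mass across the mixing zone: C = (0.103·2.2 + 0.75·0.02) / (0.103 + 0.75) = 0.2416/0.853 = 0.2833 mg/L.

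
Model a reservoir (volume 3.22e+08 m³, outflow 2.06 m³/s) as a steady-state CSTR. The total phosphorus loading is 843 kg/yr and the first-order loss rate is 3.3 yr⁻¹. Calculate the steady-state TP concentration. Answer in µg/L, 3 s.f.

0.748 µg/L

Outflow Q = 2.06 m³/s × 3.156e+07 s/yr = 6.501e+07 m³/yr.
Steady-state CSTR mass balance: W = Q·C + k·V·C, so C = W/(Q + kV).
Q + kV = 6.501e+07 + 3.3·3.22e+08 = 1.128e+09 m³/yr.
C = 843/1.128e+09 = 7.476e-07 kg/m³ = 0.0007476 mg/L = 0.7476 µg/L.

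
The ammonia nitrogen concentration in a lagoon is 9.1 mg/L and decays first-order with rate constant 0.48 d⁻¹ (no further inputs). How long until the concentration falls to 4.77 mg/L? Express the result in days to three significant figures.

1.35 d

t = ln(C₀/C)/k = ln(9.1/4.77)/0.48 = 0.6459/0.48 = 1.346 d.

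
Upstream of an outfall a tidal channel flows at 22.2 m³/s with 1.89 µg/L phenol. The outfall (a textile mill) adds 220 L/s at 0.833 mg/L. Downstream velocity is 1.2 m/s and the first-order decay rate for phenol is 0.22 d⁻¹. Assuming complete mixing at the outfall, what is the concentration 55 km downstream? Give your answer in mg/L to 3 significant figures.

0.00894 mg/L

220 L/s = 0.22 m³/s.
1.89 µg/L = 0.00189 mg/L.
After complete mixing, C₀ = (0.22·0.833 + 22.2·0.00189) / 22.42 = 0.01005 mg/L.
Travel time t = 5.5e+04 m / 1.2 m/s = 4.583e+04 s = 0.5305 d.
C = 0.01005·exp(−0.22·0.5305) = 0.01005·0.8898 = 0.008939 mg/L.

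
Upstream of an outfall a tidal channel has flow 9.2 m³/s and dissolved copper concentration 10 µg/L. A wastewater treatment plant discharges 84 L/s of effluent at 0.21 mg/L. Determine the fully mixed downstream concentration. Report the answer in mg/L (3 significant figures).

0.0118 mg/L

84 L/s = 0.084 m³/s.
10 µg/L = 0.01 mg/L.
Flow-weighted mixing gives C = (0.084·0.21 + 9.2·0.01) / (0.084 + 9.2) = 0.1096/9.284 = 0.01181 mg/L.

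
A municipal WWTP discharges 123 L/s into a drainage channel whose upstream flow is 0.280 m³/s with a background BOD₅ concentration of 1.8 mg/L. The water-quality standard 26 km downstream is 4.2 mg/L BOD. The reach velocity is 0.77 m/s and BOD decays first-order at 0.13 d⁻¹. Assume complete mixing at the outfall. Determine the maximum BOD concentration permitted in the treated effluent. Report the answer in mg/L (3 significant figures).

10.4 mg/L

123 L/s = 0.123 m³/s.
Travel time to the compliance point: t = 2.6e+04/0.77 = 3.377e+04 s = 0.3908 d; decay factor exp(−0.13·0.3908) = 0.9505.
So the concentration just after mixing may be at most 4.2/0.9505 = 4.419 mg/L.
Mass balance: 4.419·0.403 = 0.123·Cₑ + 0.28·1.8.
Cₑ = (1.781 − 0.504) / 0.123 = 10.38 mg/L.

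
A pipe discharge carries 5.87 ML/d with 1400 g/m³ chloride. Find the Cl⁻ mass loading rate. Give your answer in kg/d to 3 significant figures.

8220 kg/d

5.87 ML/d = 0.06794 m³/s.
Mass flux = Q·C = 0.06794 m³/s × 1400 g/m³ = 95.12 g/s.
= 95.12 g/s × 86.4 = 8218 kg/d.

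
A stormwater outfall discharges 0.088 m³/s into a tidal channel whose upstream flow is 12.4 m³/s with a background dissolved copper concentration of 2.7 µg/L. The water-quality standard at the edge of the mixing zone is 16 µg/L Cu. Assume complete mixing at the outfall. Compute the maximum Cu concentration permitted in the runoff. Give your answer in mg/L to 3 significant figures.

1.89 mg/L

2.7 µg/L = 0.0027 mg/L.
16 µg/L = 0.016 mg/L.
Mass balance: 0.016·12.49 = 0.088·Cₑ + 12.4·0.0027.
Cₑ = (0.1998 − 0.03348) / 0.088 = 1.89 mg/L.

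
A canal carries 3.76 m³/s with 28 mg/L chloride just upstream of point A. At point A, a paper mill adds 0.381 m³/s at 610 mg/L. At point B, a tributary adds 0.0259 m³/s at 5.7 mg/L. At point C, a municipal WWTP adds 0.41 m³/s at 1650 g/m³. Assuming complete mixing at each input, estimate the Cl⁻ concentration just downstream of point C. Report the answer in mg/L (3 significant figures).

222 mg/L

After input A: C = (3.76·28 + 0.381·610) / 4.141 = 81.55 mg/L.
After input B: C = (4.141·81.55 + 0.0259·5.7) / 4.167 = 81.08 mg/L.
After input C: C = (4.167·81.08 + 0.41·1650) / 4.577 = 221.6 mg/L.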